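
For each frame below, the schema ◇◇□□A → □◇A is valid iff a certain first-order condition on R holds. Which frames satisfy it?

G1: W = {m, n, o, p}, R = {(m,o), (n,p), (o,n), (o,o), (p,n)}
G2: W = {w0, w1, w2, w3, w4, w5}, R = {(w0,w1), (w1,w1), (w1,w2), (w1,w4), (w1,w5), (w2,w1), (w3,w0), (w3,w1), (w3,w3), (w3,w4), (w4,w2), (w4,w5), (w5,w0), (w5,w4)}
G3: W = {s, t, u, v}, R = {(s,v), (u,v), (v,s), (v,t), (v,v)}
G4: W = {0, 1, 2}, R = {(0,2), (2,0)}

G4

The schema corresponds to a generalized confluence (Geach) condition: ∀x ∀y ∀z ((xR²y ∧ xRz) → ∃w (yR²w ∧ zRw)).
G1: fails — oR²n, oRn but no w with nR²w and nRw.
G2: fails — w1R²w4, w1Rw4 but no w with w4R²w and w4Rw.
G3: fails — sR²t, sRv but no w with tR²w and vRw.
G4: satisfies the condition.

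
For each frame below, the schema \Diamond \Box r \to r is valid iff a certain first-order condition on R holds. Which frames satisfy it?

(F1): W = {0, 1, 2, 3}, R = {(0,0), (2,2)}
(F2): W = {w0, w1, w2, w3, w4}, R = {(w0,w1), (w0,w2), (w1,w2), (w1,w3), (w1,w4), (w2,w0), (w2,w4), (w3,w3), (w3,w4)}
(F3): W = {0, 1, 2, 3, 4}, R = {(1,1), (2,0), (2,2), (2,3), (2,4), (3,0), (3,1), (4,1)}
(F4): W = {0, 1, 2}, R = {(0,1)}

(F1)

This is the axiom for a generalized confluence (Geach) condition; its first-order frame correspondent is \forall x \forall y (xRy \to \exists w (yRw \wedge x = w)).
(F1): holds.
(F2): fails — w0Rw1 but no w with w1Rw and w0=w.
(F3): fails — 2R0 but no w with 0Rw and 2=w.
(F4): fails — 0R1 but no w with 1Rw and 0=w.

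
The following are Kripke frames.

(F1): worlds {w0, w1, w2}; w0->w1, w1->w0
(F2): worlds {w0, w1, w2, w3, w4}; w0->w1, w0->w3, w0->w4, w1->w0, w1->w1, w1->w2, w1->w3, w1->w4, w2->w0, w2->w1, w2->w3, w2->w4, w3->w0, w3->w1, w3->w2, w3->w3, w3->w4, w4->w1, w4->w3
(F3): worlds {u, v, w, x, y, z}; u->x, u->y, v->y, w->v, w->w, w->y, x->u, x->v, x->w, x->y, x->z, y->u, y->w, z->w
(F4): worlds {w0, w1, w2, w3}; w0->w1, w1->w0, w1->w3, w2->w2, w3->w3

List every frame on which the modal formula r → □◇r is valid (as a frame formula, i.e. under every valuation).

(F1)

Frame correspondent (Sahlqvist): ∀x ∀y (Rxy → Ryx) — i.e. symmetry.
(F1): satisfies the condition.
(F2): fails — Rw2w4 but not Rw4w2.
(F3): fails — Rxw but not Rwx.
(F4): fails — Rw1w3 but not Rw3w1.
Valid on: (F1).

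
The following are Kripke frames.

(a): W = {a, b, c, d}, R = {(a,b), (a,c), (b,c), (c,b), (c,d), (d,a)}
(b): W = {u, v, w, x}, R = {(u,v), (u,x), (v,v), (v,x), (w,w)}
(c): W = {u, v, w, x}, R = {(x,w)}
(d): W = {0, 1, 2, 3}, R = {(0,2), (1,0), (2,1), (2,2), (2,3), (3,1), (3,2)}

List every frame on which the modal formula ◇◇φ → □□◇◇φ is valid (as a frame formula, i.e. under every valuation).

The schema corresponds to a generalized confluence (Geach) condition: ∀x ∀y ∀z ((xR²y ∧ xR²z) → ∃w (y = w ∧ zR²w)).
(a): fails — aR²b, aR²c but no w with b=w and cR²w.
(b): fails — uR²v, uR²x but no t with v=t and xR²t.
(c): condition met.
(d): fails — 0R²1, 0R²1 but no w with 1=w and 1R²w.
Valid on: (c).

(c)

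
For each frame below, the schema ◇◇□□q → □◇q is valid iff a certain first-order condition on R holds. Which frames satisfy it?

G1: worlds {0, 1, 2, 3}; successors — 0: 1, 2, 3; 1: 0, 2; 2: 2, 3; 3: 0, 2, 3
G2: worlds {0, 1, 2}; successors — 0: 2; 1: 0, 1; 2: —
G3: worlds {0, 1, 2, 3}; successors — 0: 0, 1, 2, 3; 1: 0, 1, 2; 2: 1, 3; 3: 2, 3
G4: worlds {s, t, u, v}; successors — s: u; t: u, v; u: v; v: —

G1, G3

The schema corresponds to a generalized confluence (Geach) condition: ∀x ∀y ∀z ((xR²y ∧ xRz) → ∃w (yR²w ∧ zRw)).
G1: condition met.
G2: fails — 1R²0, 1R0 but no w with 0R²w and 0Rw.
G3: condition met.
G4: fails — sR²v, sRu but no w with vR²w and uRw.
Valid on: G1, G3.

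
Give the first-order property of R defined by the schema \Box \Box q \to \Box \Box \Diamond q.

This is a Sahlqvist (Geach-type) schema ◇^0□^2q → □^2◇^1q.
First-order correspondent: \forall x \forall z (x R^2 z \to \exists w (x R^2 w \wedge zRw)).

\forall x \forall z (x R^2 z \to \exists w (x R^2 w \wedge zRw))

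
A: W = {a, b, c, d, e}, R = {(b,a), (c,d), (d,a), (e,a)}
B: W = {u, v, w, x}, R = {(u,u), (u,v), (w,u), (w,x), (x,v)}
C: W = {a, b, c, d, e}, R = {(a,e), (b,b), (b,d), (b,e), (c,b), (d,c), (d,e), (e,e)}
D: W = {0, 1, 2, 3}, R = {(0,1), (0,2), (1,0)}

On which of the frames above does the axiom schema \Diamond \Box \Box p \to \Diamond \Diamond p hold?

Frame correspondent (Sahlqvist): \forall x \forall y (xRy \to \exists w (y R^2 w \wedge x R^2 w)) — i.e. a generalized confluence (Geach) condition.
A: fails — bRa but no w with aR²w and bR²w.
B: fails — uRv but no t with vR²t and uR²t.
C: condition met.
D: fails — 0R1 but no w with 1R²w and 0R²w.
Valid on: C.

C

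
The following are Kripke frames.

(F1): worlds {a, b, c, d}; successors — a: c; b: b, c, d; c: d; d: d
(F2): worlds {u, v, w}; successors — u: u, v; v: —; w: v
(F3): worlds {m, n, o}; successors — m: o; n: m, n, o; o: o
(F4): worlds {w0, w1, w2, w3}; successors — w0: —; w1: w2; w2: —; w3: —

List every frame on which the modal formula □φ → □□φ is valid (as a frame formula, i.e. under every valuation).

Frame correspondent (Sahlqvist): ∀x ∀y ∀z (Rxy ∧ Ryz → Rxz) — i.e. transitivity.
(F1): fails — Rac and Rcd but not Rad.
(F2): satisfies the condition.
(F3): satisfies the condition.
(F4): satisfies the condition.
Valid on: (F2), (F3), (F4).

(F2), (F3), (F4)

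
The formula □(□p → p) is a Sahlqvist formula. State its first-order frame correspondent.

Suppose □(□p→p) is valid. Take Rxy and set V(p)={w : Ryw}. Then at y, □p holds; since □(□p→p) at x, □p→p at y, so p at y, i.e. Ryy.

shift-reflexivity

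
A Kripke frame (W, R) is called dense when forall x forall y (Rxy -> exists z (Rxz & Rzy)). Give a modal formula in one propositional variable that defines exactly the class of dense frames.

This is density; the standard corresponding axiom is C4: □□ψ → □ψ.
Suppose □□ψ→□ψ is valid. Take Rxy and set V(ψ)={w : xR²w}. Then □□ψ at x, so □ψ at x, so ψ at y, i.e. ∃z(Rxz∧Rzy).

□□ψ → □ψ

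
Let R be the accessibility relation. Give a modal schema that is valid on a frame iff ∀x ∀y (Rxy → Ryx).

This is symmetry; the standard corresponding axiom is B: ψ → □◇ψ.
Suppose ψ→□◇ψ is valid. Take Rxy and set V(ψ)={x}. Then ψ at x, so □◇ψ at x, so ◇ψ at y, so some z with Ryz has ψ; z=x, i.e. Ryx.

ψ → □◇ψ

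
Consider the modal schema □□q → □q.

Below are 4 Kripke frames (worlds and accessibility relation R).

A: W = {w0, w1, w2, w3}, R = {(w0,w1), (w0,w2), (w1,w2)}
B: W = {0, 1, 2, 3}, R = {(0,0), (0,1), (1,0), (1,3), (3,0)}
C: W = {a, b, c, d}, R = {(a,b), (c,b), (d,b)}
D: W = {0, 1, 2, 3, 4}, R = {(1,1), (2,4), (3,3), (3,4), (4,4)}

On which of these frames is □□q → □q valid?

D

The schema corresponds to density: ∀x ∀y (Rxy → ∃z (Rxz ∧ Rzy)).
A: fails — Rw1w2 but no z with Rw1z and Rzw2.
B: fails — R13 but no z with R1z and Rz3.
C: fails — Rdb but no z with Rdz and Rzb.
D: condition met.
Valid on: D.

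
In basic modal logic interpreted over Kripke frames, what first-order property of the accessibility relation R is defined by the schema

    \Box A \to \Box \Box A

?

This is the 4 axiom.
It corresponds to transitivity: \forall x \forall y \forall z (Rxy \wedge Ryz \to Rxz).

Transitivity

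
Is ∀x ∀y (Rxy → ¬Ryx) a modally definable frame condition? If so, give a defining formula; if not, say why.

If a class were modally definable it would be closed under surjective bounded morphisms (Goldblatt–Thomason).
The 3-cycle (worlds a,b,c with a→b→c→a) is asymmetric. Mapping every world to a single reflexive point • is a surjective bounded morphism, and the reflexive point is not asymmetric (R•• but asymmetry requires ¬R••).
Hence asymmetry is not modally definable.

Not modally definable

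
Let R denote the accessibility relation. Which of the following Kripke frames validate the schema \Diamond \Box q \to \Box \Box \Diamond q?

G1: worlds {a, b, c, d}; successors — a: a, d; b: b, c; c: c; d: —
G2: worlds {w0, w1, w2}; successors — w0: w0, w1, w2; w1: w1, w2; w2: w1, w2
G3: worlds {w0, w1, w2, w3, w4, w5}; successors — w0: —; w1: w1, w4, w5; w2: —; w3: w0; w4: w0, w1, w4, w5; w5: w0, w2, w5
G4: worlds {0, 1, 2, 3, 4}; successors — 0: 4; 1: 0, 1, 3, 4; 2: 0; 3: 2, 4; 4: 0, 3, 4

This is the axiom for a generalized confluence (Geach) condition; its first-order frame correspondent is \forall x \forall y \forall z ((xRy \wedge x R^2 z) \to \exists w (yRw \wedge zRw)).
G1: fails — aRa, aR²d but no w with aRw and dRw.
G2: holds.
G3: fails — w1Rw1, w1R²w0 but no w with w1Rw and w0Rw.
G4: fails — 1R0, 1R²2 but no w with 0Rw and 2Rw.

G2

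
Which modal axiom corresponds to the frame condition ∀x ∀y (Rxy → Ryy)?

This is shift-reflexivity; the standard corresponding axiom is T□: □(□ψ → ψ).
Suppose □(□ψ→ψ) is valid. Take Rxy and set V(ψ)={w : Ryw}. Then at y, □ψ holds; since □(□ψ→ψ) at x, □ψ→ψ at y, so ψ at y, i.e. Ryy.

□(□ψ → ψ)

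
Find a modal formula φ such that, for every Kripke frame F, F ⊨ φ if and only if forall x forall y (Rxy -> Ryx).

ψ → □◇ψ

This is symmetry; the standard corresponding axiom is B: ψ → □◇ψ.
Suppose ψ→□◇ψ is valid. Take Rxy and set V(ψ)={x}. Then ψ at x, so □◇ψ at x, so ◇ψ at y, so some z with Ryz has ψ; z=x, i.e. Ryx.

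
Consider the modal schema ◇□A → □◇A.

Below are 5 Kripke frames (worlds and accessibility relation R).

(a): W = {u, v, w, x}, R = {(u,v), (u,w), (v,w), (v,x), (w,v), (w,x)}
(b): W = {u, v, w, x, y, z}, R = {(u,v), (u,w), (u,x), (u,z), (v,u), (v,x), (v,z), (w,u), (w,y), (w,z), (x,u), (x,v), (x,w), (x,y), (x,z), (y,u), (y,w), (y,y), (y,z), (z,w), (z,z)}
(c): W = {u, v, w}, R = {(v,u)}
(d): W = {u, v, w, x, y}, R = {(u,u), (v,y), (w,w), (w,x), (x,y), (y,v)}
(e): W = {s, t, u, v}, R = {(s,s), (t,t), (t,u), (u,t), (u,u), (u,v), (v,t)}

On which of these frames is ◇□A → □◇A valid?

The schema corresponds to convergence: ∀x ∀y ∀z (Rxy ∧ Rxz → ∃w (Ryw ∧ Rzw)).
(a): fails — Rvw and Rvx but w and x have no common successor.
(b): holds.
(c): fails — Rvu and Rvu but u and u have no common successor.
(d): fails — Rww and Rwx but w and x have no common successor.
(e): holds.

(b), (e)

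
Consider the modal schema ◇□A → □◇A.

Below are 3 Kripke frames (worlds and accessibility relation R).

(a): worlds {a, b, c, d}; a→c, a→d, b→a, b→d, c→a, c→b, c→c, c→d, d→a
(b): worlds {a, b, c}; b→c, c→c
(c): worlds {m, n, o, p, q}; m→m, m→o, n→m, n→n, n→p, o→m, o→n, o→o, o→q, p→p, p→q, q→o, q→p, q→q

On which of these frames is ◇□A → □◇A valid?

(b)

The schema corresponds to convergence: ∀x ∀y ∀z (Rxy ∧ Rxz → ∃w (Ryw ∧ Rzw)).
(a): fails — Rba and Rbd but a and d have no common successor.
(b): ✓.
(c): fails — Rnm and Rnp but m and p have no common successor.
Valid on: (b).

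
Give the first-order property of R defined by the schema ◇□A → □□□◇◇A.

∀x ∀y ∀z ((xRy ∧ xR³z) → ∃w (yRw ∧ zR²w))

This is a Sahlqvist (Geach-type) schema ◇^1□^1A → □^3◇^2A.
Minimal-valuation argument: fix x; take any y with xR^1y and any z with xR^3z. Set V(A) to the set of worlds R-reachable from y in exactly 1 step. Then □^1A holds at y, so the antecedent holds at x; validity forces ◇^2A at z, giving a w with zR^2w and yR^1w.
First-order correspondent: ∀x ∀y ∀z ((xRy ∧ xR³z) → ∃w (yRw ∧ zR²w)).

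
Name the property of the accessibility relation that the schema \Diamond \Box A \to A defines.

Symmetry

This is a form of the B axiom.
It corresponds to symmetry: \forall x \forall y (Rxy \to Ryx).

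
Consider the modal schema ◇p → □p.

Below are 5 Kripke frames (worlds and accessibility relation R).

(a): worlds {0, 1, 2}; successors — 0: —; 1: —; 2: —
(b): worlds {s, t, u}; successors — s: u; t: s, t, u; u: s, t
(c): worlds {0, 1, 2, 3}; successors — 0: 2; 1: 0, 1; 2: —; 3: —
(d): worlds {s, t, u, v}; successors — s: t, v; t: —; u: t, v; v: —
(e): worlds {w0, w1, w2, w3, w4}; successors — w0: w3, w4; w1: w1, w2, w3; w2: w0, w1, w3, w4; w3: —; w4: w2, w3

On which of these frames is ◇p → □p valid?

(a)

Frame correspondent (Sahlqvist): ∀x ∀y ∀z (Rxy ∧ Rxz → y = z) — i.e. partial functionality.
(a): ✓.
(b): fails — t sees both s and t.
(c): fails — 1 sees both 0 and 1.
(d): fails — s sees both t and v.
(e): fails — w0 sees both w3 and w4.
Valid on: (a).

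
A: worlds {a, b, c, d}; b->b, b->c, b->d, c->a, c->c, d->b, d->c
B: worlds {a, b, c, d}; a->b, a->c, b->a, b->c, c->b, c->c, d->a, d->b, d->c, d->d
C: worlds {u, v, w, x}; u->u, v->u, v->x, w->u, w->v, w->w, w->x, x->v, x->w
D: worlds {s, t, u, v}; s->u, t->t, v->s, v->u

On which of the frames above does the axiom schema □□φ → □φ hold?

Frame correspondent (Sahlqvist): ∀x ∀y (Rxy → ∃z (Rxz ∧ Rzy)) — i.e. density.
A: holds.
B: fails — Rba but no z with Rbz and Rza.
C: fails — Rvx but no z with Rvz and Rzx.
D: fails — Rsu but no z with Rsz and Rzu.
Valid on: A.

A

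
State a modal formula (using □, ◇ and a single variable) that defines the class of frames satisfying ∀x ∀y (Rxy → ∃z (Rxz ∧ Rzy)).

A defining formula is □□ψ → □ψ (the C4 axiom).
Suppose □□ψ→□ψ is valid. Take Rxy and set V(ψ)={w : xR²w}. Then □□ψ at x, so □ψ at x, so ψ at y, i.e. ∃z(Rxz∧Rzy).

□□ψ → □ψ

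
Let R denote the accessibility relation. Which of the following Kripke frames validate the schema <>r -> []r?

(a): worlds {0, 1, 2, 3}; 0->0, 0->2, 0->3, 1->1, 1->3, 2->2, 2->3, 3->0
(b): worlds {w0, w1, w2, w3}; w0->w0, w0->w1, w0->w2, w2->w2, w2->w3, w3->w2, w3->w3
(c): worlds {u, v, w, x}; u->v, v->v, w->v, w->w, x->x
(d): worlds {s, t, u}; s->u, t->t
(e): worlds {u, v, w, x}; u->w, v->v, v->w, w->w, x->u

(d)

This is the axiom for partial functionality; its first-order frame correspondent is forall x forall y forall z (Rxy & Rxz -> y = z).
(a): fails — 0 sees both 0 and 2.
(b): fails — w0 sees both w0 and w1.
(c): fails — w sees both v and w.
(d): satisfies the condition.
(e): fails — v sees both v and w.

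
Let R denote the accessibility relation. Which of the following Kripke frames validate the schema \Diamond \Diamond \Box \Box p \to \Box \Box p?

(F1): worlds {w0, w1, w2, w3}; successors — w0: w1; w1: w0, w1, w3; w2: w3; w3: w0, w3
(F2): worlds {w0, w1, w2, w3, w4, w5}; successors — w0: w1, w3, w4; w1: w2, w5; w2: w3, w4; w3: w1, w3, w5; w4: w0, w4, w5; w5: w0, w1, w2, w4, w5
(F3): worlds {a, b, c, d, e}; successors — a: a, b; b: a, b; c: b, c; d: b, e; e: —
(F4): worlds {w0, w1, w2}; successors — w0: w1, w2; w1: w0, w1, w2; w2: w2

(F1)

Frame correspondent (Sahlqvist): \forall x \forall y \forall z ((x R^2 y \wedge x R^2 z) \to \exists w (y R^2 w \wedge z = w)) — i.e. a generalized confluence (Geach) condition.
(F1): satisfies the condition.
(F2): fails — w0R²w2, w0R²w2 but no w with w2R²w and w2=w.
(F3): fails — cR²a, cR²c but no w with aR²w and c=w.
(F4): fails — w0R²w2, w0R²w0 but no w with w2R²w and w0=w.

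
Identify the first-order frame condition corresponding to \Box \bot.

emptiness of R

□⊥ is valid iff no world has any successor (otherwise □⊥ fails at any world with one).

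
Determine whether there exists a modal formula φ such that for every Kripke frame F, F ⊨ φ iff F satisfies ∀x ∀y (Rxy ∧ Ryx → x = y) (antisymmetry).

Not modally definable

Any modally definable frame class is closed under surjective bounded morphisms.
The 8-cycle (worlds 0,1,2,3,4,5,6,7 with 0→1→2→3→4→5→6→7→0) is antisymmetric. Sending even-indexed worlds to s and odd-indexed worlds to t is a surjective bounded morphism onto the two-world frame with s↔t, which is not antisymmetric.
So the class is not modally definable.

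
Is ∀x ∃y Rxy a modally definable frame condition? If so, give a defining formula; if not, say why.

Definable; □p → ◇p defines it

This is a Sahlqvist condition; the D axiom □p → ◇p defines it.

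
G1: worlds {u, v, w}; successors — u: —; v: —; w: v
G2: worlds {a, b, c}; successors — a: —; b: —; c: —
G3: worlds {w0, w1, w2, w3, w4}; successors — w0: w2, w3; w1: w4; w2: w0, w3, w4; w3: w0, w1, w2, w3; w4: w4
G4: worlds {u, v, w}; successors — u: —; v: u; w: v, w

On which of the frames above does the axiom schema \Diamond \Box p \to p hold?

G2

Frame correspondent (Sahlqvist): \forall x \forall y (Rxy \to Ryx) — i.e. symmetry.
G1: fails — Rwv but not Rvw.
G2: ✓.
G3: fails — Rw2w4 but not Rw4w2.
G4: fails — Rvu but not Ruv.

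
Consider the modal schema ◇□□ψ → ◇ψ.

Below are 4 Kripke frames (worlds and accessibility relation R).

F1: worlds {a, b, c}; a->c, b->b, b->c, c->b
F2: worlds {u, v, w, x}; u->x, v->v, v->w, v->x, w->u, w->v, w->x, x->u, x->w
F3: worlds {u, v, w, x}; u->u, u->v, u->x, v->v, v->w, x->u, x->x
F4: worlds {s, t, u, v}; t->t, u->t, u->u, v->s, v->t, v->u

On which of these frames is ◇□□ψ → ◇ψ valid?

F1, F2

This is the axiom for a generalized confluence (Geach) condition; its first-order frame correspondent is ∀x ∀y (xRy → ∃w (yR²w ∧ xRw)).
F1: condition met.
F2: condition met.
F3: fails — vRw but no t with wR²t and vRt.
F4: fails — vRs but no w with sR²w and vRw.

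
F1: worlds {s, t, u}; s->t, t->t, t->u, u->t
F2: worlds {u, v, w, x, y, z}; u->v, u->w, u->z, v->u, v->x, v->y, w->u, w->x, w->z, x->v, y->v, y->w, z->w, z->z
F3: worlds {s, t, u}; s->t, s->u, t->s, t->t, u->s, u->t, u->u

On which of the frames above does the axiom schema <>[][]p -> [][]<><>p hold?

F1, F3

This is the axiom for a generalized confluence (Geach) condition; its first-order frame correspondent is forall x forall y forall z ((xRy & x R^2 z) -> exists w (y R^2 w & z R^2 w)).
F1: holds.
F2: fails — uRv, uR²x but no t with vR²t and xR²t.
F3: holds.
Valid on: F1, F3.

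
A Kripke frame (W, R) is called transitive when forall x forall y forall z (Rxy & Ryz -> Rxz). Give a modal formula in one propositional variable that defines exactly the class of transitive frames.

A defining formula is □r → □□r (the 4 axiom).
Suppose □r→□□r is valid. Take Rxy, Ryz and set V(r)={w : Rxw}. Then □r at x, so □□r at x, so □r at y, so r at z, i.e. Rxz.

□r → □□r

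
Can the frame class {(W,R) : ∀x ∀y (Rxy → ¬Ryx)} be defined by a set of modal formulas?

Not modally definable

Any modally definable frame class is closed under surjective bounded morphisms.
The 4-cycle (worlds 0,1,2,3 with 0→1→2→3→0) is asymmetric. Mapping every world to a single reflexive point • is a surjective bounded morphism, and the reflexive point is not asymmetric (R•• but asymmetry requires ¬R••).
So no modal formula (or set of formulas) defines exactly the asymmetric frames.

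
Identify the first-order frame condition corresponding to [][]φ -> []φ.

Suppose □□φ→□φ is valid. Take Rxy and set V(φ)={w : xR²w}. Then □□φ at x, so □φ at x, so φ at y, i.e. ∃z(Rxz∧Rzy).

density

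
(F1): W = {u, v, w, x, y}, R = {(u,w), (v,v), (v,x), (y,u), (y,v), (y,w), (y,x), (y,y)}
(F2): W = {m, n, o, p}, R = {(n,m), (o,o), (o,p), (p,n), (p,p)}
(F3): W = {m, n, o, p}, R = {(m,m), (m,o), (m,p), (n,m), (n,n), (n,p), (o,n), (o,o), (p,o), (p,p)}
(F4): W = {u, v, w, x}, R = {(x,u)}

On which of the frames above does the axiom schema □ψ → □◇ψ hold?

This is the axiom for a generalized confluence (Geach) condition; its first-order frame correspondent is ∀x ∀z (xRz → ∃w (xRw ∧ zRw)).
(F1): fails — uRw but no t with uRt and wRt.
(F2): fails — nRm but no w with nRw and mRw.
(F3): holds.
(F4): fails — xRu but no t with xRt and uRt.
Valid on: (F3).

(F3)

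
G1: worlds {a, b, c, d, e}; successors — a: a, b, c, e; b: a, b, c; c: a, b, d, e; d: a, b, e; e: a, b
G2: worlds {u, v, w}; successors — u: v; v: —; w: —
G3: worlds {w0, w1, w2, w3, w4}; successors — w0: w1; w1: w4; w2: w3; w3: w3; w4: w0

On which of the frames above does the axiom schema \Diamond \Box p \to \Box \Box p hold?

G2, G3

The schema corresponds to a generalized confluence (Geach) condition: \forall x \forall y \forall z ((xRy \wedge x R^2 z) \to \exists w (yRw \wedge z = w)).
G1: fails — aRa, aR²d but no w with aRw and d=w.
G2: satisfies the condition.
G3: satisfies the condition.
Valid on: G2, G3.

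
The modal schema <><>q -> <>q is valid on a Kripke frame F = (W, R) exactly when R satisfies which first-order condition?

Equivalently (dual form): □q → □□q.
Suppose □q→□□q is valid. Take Rxy, Ryz and set V(q)={w : Rxw}. Then □q at x, so □□q at x, so □q at y, so q at z, i.e. Rxz.
The converse is a direct semantic check.
So the correspondent is transitivity.

transitivity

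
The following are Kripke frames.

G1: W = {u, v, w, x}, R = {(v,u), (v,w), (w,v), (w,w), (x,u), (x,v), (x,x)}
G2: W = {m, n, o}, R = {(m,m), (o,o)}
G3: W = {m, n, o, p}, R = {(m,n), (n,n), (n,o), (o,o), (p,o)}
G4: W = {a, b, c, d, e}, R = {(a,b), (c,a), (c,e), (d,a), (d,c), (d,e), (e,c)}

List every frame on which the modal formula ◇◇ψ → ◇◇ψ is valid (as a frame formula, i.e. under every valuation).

The schema corresponds to a generalized confluence (Geach) condition: ∀x ∀y (xR²y → ∃w (y = w ∧ xR²w)).
G1: holds.
G2: holds.
G3: holds.
G4: holds.

G1, G2, G3, G4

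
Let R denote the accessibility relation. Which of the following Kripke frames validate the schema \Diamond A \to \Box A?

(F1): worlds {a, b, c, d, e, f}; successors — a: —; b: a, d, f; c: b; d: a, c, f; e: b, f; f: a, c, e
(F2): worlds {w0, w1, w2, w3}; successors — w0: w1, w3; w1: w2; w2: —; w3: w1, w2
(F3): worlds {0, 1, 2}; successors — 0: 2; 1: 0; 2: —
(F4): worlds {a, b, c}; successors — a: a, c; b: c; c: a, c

This is the axiom for partial functionality; its first-order frame correspondent is \forall x \forall y \forall z (Rxy \wedge Rxz \to y = z).
(F1): fails — b sees both a and d.
(F2): fails — w0 sees both w1 and w3.
(F3): condition met.
(F4): fails — a sees both a and c.
Valid on: (F3).

(F3)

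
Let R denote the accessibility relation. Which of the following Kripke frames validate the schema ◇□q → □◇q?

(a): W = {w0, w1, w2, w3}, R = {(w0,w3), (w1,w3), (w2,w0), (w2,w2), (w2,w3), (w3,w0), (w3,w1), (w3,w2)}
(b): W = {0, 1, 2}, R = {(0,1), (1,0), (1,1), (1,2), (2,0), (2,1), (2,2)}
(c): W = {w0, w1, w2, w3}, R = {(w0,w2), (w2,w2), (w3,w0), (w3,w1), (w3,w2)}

This is the axiom for convergence; its first-order frame correspondent is ∀x ∀y ∀z (Rxy ∧ Rxz → ∃w (Ryw ∧ Rzw)).
(a): fails — Rw2w0 and Rw2w3 but w0 and w3 have no common successor.
(b): holds.
(c): fails — Rw3w1 and Rw3w1 but w1 and w1 have no common successor.
Valid on: (b).

(b)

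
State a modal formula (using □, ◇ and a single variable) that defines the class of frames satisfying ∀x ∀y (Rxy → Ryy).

The condition is shift-reflexivity. The T□ schema □(□r → r) defines it.
Suppose □(□r→r) is valid. Take Rxy and set V(r)={w : Ryw}. Then at y, □r holds; since □(□r→r) at x, □r→r at y, so r at y, i.e. Ryy.

□(□r → r)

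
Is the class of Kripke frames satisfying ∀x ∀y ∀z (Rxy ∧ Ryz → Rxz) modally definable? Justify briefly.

Yes — defined by □r → □□r

Yes: it is transitivity, defined by the 4 schema □r → □□r.
Suppose □r→□□r is valid. Take Rxy, Ryz and set V(r)={w : Rxw}. Then □r at x, so □□r at x, so □r at y, so r at z, i.e. Rxz.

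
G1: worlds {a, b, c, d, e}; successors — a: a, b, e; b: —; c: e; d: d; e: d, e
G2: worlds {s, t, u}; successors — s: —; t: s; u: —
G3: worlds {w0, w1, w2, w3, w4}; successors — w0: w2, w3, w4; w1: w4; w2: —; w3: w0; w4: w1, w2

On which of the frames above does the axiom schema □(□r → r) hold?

none

Frame correspondent (Sahlqvist): ∀x ∀y (Rxy → Ryy) — i.e. shift-reflexivity.
G1: fails — Rab but not Rbb.
G2: fails — Rts but not Rss.
G3: fails — Rw0w4 but not Rw4w4.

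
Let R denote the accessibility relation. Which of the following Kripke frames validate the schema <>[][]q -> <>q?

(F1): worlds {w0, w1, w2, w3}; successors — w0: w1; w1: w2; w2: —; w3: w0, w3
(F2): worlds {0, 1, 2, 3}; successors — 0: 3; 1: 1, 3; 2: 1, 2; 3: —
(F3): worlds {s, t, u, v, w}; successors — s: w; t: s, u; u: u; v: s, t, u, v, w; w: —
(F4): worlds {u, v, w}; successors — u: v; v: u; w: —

(F4)

The schema corresponds to a generalized confluence (Geach) condition: forall x forall y (xRy -> exists w (y R^2 w & xRw)).
(F1): fails — w0Rw1 but no w with w1R²w and w0Rw.
(F2): fails — 0R3 but no w with 3R²w and 0Rw.
(F3): fails — sRw but no w* with wR²w* and sRw*.
(F4): holds.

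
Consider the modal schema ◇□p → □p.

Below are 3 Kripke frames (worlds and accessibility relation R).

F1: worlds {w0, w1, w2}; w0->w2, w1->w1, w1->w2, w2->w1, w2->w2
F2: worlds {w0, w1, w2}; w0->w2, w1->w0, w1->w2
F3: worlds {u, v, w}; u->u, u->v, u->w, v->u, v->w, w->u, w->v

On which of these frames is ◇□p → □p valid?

This is the axiom for the Euclidean property; its first-order frame correspondent is ∀x ∀y ∀z (Rxy ∧ Rxz → Ryz).
F1: ✓.
F2: fails — Rw0w2 and Rw0w2 but not Rw2w2.
F3: fails — Ruv and Ruv but not Rvv.
Valid on: F1.

F1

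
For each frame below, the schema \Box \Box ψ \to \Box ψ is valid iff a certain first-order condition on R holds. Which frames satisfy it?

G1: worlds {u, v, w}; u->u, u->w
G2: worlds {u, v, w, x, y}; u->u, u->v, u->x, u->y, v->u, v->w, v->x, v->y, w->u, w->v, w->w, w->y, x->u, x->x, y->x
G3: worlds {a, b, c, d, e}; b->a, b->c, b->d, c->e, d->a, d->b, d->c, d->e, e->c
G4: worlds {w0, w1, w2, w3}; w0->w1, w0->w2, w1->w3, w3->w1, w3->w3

G1, G2

The schema corresponds to density: \forall x \forall y (Rxy \to \exists z (Rxz \wedge Rzy)).
G1: condition met.
G2: condition met.
G3: fails — Rec but no z with Rez and Rzc.
G4: fails — Rw0w1 but no z with Rw0z and Rzw1.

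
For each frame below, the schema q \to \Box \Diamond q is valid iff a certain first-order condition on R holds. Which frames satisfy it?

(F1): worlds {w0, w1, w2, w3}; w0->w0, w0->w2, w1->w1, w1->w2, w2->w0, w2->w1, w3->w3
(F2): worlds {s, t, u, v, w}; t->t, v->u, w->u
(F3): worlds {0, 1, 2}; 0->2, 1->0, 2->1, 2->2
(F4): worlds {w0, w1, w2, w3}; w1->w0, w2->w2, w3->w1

Frame correspondent (Sahlqvist): \forall x \forall y (Rxy \to Ryx) — i.e. symmetry.
(F1): satisfies the condition.
(F2): fails — Rvu but not Ruv.
(F3): fails — R10 but not R01.
(F4): fails — Rw1w0 but not Rw0w1.

(F1)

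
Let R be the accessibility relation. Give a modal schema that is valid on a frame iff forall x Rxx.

□q → q

A defining formula is □q → q (the T axiom).
Suppose □q→q is valid. At any x set V(q)={w : Rxw}. Then □q holds at x, so q holds at x, i.e. Rxx.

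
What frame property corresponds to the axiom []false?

emptiness of R: forall x forall y ~Rxy

□⊥ is valid iff no world has any successor (otherwise □⊥ fails at any world with one).
Conversely, on a frame with emptiness of R the schema holds at every world under every valuation.
So the correspondent is emptiness of R.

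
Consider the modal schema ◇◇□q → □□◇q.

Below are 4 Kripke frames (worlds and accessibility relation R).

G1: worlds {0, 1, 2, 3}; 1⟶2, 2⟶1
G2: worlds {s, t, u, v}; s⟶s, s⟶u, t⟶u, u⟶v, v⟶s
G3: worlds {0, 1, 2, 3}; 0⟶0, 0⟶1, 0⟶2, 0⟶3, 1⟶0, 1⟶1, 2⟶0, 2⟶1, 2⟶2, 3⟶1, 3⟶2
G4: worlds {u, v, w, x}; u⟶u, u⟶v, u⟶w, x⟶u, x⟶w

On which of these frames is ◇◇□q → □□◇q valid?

The schema corresponds to a generalized confluence (Geach) condition: ∀x ∀y ∀z ((xR²y ∧ xR²z) → ∃w (yRw ∧ zRw)).
G1: condition met.
G2: fails — sR²s, sR²u but no w with sRw and uRw.
G3: condition met.
G4: fails — uR²u, uR²v but no t with uRt and vRt.

G1, G3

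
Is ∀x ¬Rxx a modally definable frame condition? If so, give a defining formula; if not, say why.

Any modally definable frame class is closed under surjective bounded morphisms.
The 2-cycle (worlds 0,1 with 0→1→0) is irreflexive, and the map sending every world to a single reflexive point • is a surjective bounded morphism (forth: every edge maps to (•,•); back: every world has a successor). So any modal formula valid on the 2-cycle is also valid on the reflexive point, which is not irreflexive.
So no modal formula (or set of formulas) defines exactly the irreflexive frames.

Not definable by any modal formula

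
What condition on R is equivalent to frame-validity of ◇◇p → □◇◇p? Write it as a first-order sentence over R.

∀x ∀y ∀z ((xR²y ∧ xRz) → ∃w (y = w ∧ zR²w))

This is a Sahlqvist (Geach-type) schema ◇^2□^0p → □^1◇^2p.
First-order correspondent: ∀x ∀y ∀z ((xR²y ∧ xRz) → ∃w (y = w ∧ zR²w)).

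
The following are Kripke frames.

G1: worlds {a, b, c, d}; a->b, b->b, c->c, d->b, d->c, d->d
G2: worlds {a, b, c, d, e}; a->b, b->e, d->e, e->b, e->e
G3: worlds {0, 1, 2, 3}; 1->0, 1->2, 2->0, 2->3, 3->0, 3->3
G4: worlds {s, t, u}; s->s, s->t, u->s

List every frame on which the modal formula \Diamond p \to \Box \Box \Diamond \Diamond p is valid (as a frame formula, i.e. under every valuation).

G2

Frame correspondent (Sahlqvist): \forall x \forall y \forall z ((xRy \wedge x R^2 z) \to \exists w (y = w \wedge z R^2 w)) — i.e. a generalized confluence (Geach) condition.
G1: fails — dRb, dR²c but no w with b=w and cR²w.
G2: holds.
G3: fails — 1R0, 1R²0 but no w with 0=w and 0R²w.
G4: fails — sRs, sR²t but no w with s=w and tR²w.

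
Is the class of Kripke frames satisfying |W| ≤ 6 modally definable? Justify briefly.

Any modally definable frame class is closed under disjoint unions.
Any modal formula valid on each of 7 disjoint one-world frames is valid on their disjoint union (validity is preserved under disjoint unions). Each one-world frame has |W|=1≤6, but the union has |W|=7.
So no modal formula (or set of formulas) defines exactly the |W|≤6 frames.

Not definable by any modal formula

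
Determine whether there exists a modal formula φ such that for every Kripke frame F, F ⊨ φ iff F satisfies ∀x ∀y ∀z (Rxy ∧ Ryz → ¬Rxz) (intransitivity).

Not modally definable

Any modally definable frame class is closed under surjective bounded morphisms.
The 7-cycle (worlds w0,w1,w2,w3,w4,w5,w6 with w0→w1→w2→w3→w4→w5→w6→w0) is intransitive. Mapping every world to a single reflexive point • is a surjective bounded morphism; the reflexive point is not intransitive (R••∧R•• but R••).
So no modal formula (or set of formulas) defines exactly the intransitive frames.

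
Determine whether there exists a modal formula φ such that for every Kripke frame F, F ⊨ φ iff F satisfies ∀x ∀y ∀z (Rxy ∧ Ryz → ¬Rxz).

If a class were modally definable it would be closed under surjective bounded morphisms (Goldblatt–Thomason).
The 3-cycle (worlds 0,1,2 with 0→1→2→0) is intransitive. Mapping every world to a single reflexive point • is a surjective bounded morphism; the reflexive point is not intransitive (R••∧R•• but R••).
So the class is not modally definable.

Not modally definable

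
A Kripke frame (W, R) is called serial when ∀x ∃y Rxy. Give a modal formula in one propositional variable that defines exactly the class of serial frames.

A defining formula is □ψ → ◇ψ (the D axiom).
Suppose □ψ→◇ψ is valid. At any x set V(ψ)=W. Then □ψ at x, so ◇ψ at x, so x has a successor.

□ψ → ◇ψ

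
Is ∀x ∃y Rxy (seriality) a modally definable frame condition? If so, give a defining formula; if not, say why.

Yes: it is seriality, defined by the D schema □p → ◇p.
Suppose □p→◇p is valid. At any x set V(p)=W. Then □p at x, so ◇p at x, so x has a successor.

Yes — defined by □p → ◇p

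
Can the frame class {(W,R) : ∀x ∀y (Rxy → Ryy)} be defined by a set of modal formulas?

Yes, by □(□q → q)

The condition is shift-reflexivity. A defining modal formula is □(□q → q).
Suppose □(□q→q) is valid. Take Rxy and set V(q)={w : Ryw}. Then at y, □q holds; since □(□q→q) at x, □q→q at y, so q at y, i.e. Ryy.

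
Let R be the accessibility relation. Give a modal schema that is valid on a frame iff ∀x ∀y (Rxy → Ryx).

q → □◇q

This is symmetry; the standard corresponding axiom is B: q → □◇q.
Suppose q→□◇q is valid. Take Rxy and set V(q)={x}. Then q at x, so □◇q at x, so ◇q at y, so some z with Ryz has q; z=x, i.e. Ryx.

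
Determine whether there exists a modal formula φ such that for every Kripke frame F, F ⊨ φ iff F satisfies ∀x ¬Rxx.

No

Any modally definable frame class is closed under surjective bounded morphisms.
The 5-cycle (worlds s,t,u,v,w with s→t→u→v→w→s) is irreflexive, and the map sending every world to a single reflexive point • is a surjective bounded morphism (forth: every edge maps to (•,•); back: every world has a successor). So any modal formula valid on the 5-cycle is also valid on the reflexive point, which is not irreflexive.
So the class is not modally definable.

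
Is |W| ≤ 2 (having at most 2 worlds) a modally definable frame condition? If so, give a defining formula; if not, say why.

Not modally definable

Modal frame validity is preserved under disjoint unions.
Any modal formula valid on each of 3 disjoint one-world frames is valid on their disjoint union (validity is preserved under disjoint unions). Each one-world frame has |W|=1≤2, but the union has |W|=3.
So no modal formula (or set of formulas) defines exactly the |W|≤2 frames.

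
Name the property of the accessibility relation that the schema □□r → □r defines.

This schema is the C4 axiom.
Its frame correspondent is density — ∀x ∀y (Rxy → ∃z (Rxz ∧ Rzy)).

Density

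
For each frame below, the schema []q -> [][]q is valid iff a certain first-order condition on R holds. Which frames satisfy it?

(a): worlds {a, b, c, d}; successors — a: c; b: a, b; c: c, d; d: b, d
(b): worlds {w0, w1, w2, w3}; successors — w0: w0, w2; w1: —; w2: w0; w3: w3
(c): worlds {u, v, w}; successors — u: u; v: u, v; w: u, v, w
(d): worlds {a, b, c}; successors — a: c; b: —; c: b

This is the axiom for transitivity; its first-order frame correspondent is forall x forall y forall z (Rxy & Ryz -> Rxz).
(a): fails — Rcd and Rdb but not Rcb.
(b): fails — Rw2w0 and Rw0w2 but not Rw2w2.
(c): ✓.
(d): fails — Rac and Rcb but not Rab.

(c)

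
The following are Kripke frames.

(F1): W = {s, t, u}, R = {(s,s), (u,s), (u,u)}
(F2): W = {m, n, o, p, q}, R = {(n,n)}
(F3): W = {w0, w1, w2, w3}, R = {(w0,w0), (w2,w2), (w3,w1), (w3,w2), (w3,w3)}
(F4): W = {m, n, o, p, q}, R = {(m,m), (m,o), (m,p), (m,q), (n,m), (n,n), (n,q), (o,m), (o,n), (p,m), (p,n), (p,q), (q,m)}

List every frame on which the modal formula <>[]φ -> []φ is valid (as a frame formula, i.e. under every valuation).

This is the axiom for the Euclidean property; its first-order frame correspondent is forall x forall y forall z (Rxy & Rxz -> Ryz).
(F1): fails — Rus and Ruu but not Rsu.
(F2): ✓.
(F3): fails — Rw3w1 and Rw3w1 but not Rw1w1.
(F4): fails — Rmo and Rmo but not Roo.

(F2)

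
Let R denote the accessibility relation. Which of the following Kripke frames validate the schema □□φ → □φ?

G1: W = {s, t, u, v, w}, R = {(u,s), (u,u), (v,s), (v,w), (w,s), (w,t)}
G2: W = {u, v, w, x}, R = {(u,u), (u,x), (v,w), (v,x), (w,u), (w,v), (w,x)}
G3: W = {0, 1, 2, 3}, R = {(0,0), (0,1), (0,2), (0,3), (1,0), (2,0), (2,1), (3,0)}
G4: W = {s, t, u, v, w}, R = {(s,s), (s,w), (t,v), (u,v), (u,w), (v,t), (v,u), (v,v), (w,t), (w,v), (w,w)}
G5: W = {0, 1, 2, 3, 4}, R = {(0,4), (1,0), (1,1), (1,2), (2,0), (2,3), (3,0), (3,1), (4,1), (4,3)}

Frame correspondent (Sahlqvist): ∀x ∀y (Rxy → ∃z (Rxz ∧ Rzy)) — i.e. density.
G1: fails — Rwt but no z with Rwz and Rzt.
G2: fails — Rvw but no z with Rvz and Rzw.
G3: ✓.
G4: ✓.
G5: fails — R23 but no z with R2z and Rz3.
Valid on: G3, G4.

G3, G4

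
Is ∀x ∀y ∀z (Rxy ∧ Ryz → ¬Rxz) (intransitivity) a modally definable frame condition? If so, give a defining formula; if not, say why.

No — not modally definable

If a class were modally definable it would be closed under surjective bounded morphisms (Goldblatt–Thomason).
The 5-cycle (worlds a,b,c,d,e with a→b→c→d→e→a) is intransitive. Mapping every world to a single reflexive point • is a surjective bounded morphism; the reflexive point is not intransitive (R••∧R•• but R••).
So no modal formula (or set of formulas) defines exactly the intransitive frames.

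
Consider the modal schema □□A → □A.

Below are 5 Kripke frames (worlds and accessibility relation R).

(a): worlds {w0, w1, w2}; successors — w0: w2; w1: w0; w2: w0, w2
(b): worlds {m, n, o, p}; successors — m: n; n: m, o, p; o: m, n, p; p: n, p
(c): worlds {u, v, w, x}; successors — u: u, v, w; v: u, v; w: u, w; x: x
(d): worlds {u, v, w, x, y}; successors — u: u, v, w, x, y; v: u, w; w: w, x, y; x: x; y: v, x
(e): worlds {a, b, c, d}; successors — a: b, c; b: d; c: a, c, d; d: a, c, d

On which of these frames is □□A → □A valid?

(c)

This is the axiom for density; its first-order frame correspondent is ∀x ∀y (Rxy → ∃z (Rxz ∧ Rzy)).
(a): fails — Rw1w0 but no z with Rw1z and Rzw0.
(b): fails — Rno but no z with Rnz and Rzo.
(c): holds.
(d): fails — Ryv but no z with Ryz and Rzv.
(e): fails — Rab but no z with Raz and Rzb.
Valid on: (c).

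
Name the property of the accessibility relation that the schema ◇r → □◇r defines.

Suppose ◇r→□◇r is valid. Take Rxy, Rxz and set V(r)={y}. Then ◇r at x, so □◇r at x, so ◇r at z, so some w with Rzw has r; w=y, i.e. Rzy. By symmetry of the argument, Ryz.

The Euclidean property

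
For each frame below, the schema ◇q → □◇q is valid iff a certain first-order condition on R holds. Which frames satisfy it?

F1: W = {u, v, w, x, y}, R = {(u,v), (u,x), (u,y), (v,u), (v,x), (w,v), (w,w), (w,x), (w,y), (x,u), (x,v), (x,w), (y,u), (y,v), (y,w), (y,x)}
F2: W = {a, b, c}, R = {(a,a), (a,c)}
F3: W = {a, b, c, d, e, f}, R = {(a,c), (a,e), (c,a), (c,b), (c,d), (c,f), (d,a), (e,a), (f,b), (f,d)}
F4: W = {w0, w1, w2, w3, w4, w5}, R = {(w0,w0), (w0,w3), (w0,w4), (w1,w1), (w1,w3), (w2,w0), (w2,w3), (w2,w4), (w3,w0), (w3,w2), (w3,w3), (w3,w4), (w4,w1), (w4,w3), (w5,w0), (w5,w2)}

none

This is the axiom for the Euclidean property; its first-order frame correspondent is ∀x ∀y ∀z (Rxy ∧ Rxz → Ryz).
F1: fails — Ruv and Ruv but not Rvv.
F2: fails — Rac and Raa but not Rca.
F3: fails — Rae and Rae but not Ree.
F4: fails — Rw0w4 and Rw0w4 but not Rw4w4.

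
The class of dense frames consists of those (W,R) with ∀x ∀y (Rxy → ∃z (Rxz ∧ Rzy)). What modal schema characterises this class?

□□p → □p

A defining formula is □□p → □p (the C4 axiom).
Suppose □□p→□p is valid. Take Rxy and set V(p)={w : xR²w}. Then □□p at x, so □p at x, so p at y, i.e. ∃z(Rxz∧Rzy).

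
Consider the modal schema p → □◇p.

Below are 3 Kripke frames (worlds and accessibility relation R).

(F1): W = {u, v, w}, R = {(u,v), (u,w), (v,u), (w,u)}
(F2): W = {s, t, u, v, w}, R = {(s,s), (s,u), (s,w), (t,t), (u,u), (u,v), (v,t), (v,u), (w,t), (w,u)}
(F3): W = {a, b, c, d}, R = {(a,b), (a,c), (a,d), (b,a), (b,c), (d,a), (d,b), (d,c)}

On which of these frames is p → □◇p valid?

(F1)

The schema corresponds to symmetry: ∀x ∀y (Rxy → Ryx).
(F1): holds.
(F2): fails — Rwt but not Rtw.
(F3): fails — Rbc but not Rcb.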